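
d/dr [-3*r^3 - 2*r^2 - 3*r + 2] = -9*r^2 - 4*r - 3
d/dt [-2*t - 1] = -2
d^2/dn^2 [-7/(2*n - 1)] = -56/(2*n - 1)^3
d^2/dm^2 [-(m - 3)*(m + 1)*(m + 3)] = -6*m - 2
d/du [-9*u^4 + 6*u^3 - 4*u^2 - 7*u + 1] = -36*u^3 + 18*u^2 - 8*u - 7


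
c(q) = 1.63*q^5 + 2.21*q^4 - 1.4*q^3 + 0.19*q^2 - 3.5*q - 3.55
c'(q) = 8.15*q^4 + 8.84*q^3 - 4.2*q^2 + 0.38*q - 3.5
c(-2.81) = -108.94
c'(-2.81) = 274.27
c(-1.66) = 5.42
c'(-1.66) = 5.74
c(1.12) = -2.85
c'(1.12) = 16.90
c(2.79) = 367.22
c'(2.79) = 650.68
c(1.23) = -0.53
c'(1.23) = 25.72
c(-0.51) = -1.44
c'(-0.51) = -5.41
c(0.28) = -4.53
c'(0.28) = -3.48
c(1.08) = -3.47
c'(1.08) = 14.24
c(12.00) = 448985.33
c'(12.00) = 183670.18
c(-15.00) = -1121083.30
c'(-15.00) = 381804.55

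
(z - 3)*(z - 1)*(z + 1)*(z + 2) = z^4 - z^3 - 7*z^2 + z + 6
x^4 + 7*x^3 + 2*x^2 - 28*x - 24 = (x - 2)*(x + 1)*(x + 2)*(x + 6)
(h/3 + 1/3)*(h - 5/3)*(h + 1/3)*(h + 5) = h^4/3 + 14*h^3/9 - 32*h^2/27 - 10*h/3 - 25/27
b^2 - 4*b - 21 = (b - 7)*(b + 3)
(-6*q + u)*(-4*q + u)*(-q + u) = -24*q^3 + 34*q^2*u - 11*q*u^2 + u^3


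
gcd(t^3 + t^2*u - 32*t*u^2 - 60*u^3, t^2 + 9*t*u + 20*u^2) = t + 5*u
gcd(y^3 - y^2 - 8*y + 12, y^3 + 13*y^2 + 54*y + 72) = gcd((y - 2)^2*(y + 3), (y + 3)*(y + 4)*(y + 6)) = y + 3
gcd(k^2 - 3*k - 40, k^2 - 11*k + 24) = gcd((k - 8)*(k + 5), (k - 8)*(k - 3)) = k - 8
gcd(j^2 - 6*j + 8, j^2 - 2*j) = j - 2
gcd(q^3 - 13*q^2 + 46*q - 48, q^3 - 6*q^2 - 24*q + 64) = q^2 - 10*q + 16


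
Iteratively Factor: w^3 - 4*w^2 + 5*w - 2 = (w - 1)*(w^2 - 3*w + 2) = (w - 1)^2*(w - 2)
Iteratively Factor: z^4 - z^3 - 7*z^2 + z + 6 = (z - 1)*(z^3 - 7*z - 6) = (z - 1)*(z + 1)*(z^2 - z - 6) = (z - 1)*(z + 1)*(z + 2)*(z - 3)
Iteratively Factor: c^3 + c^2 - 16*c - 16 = (c + 1)*(c^2 - 16) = (c + 1)*(c + 4)*(c - 4)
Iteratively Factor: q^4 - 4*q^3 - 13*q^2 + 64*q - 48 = (q - 4)*(q^3 - 13*q + 12) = (q - 4)*(q - 3)*(q^2 + 3*q - 4) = (q - 4)*(q - 3)*(q + 4)*(q - 1)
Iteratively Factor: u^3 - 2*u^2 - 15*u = (u)*(u^2 - 2*u - 15) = u*(u - 5)*(u + 3)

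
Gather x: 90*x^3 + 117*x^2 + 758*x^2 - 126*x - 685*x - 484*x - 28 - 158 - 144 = 90*x^3 + 875*x^2 - 1295*x - 330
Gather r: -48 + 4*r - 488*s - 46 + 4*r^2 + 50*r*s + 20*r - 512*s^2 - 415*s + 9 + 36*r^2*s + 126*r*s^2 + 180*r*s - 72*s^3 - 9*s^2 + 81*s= r^2*(36*s + 4) + r*(126*s^2 + 230*s + 24) - 72*s^3 - 521*s^2 - 822*s - 85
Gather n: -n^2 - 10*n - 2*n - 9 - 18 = -n^2 - 12*n - 27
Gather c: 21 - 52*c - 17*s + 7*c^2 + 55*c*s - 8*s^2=7*c^2 + c*(55*s - 52) - 8*s^2 - 17*s + 21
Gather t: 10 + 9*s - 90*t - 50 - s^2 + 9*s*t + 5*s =-s^2 + 14*s + t*(9*s - 90) - 40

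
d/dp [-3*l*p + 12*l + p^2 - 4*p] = -3*l + 2*p - 4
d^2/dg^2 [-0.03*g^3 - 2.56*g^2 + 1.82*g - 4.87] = -0.18*g - 5.12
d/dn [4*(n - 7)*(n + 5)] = 8*n - 8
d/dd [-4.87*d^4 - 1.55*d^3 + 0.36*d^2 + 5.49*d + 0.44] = -19.48*d^3 - 4.65*d^2 + 0.72*d + 5.49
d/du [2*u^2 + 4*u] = 4*u + 4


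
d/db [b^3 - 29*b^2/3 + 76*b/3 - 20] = 3*b^2 - 58*b/3 + 76/3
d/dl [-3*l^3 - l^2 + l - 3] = -9*l^2 - 2*l + 1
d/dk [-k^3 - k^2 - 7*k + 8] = -3*k^2 - 2*k - 7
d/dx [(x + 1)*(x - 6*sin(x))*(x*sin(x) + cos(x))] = x*(x + 1)*(x - 6*sin(x))*cos(x) - (x + 1)*(x*sin(x) + cos(x))*(6*cos(x) - 1) + (x - 6*sin(x))*(x*sin(x) + cos(x))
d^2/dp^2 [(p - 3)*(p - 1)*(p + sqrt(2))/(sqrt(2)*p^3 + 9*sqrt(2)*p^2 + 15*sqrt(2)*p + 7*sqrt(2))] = (-13*sqrt(2)*p^4 + 2*p^4 - 28*p^3 - 10*sqrt(2)*p^3 - 216*p^2 + 252*sqrt(2)*p^2 - 4*p + 602*sqrt(2)*p - 511*sqrt(2) + 1910)/(p^7 + 25*p^6 + 237*p^5 + 1061*p^4 + 2339*p^3 + 2667*p^2 + 1519*p + 343)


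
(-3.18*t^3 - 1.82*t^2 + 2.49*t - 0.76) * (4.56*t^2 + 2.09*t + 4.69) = -14.5008*t^5 - 14.9454*t^4 - 7.3636*t^3 - 6.7973*t^2 + 10.0897*t - 3.5644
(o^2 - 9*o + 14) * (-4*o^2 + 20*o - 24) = -4*o^4 + 56*o^3 - 260*o^2 + 496*o - 336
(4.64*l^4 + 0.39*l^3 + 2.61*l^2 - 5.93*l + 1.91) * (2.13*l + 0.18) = 9.8832*l^5 + 1.6659*l^4 + 5.6295*l^3 - 12.1611*l^2 + 3.0009*l + 0.3438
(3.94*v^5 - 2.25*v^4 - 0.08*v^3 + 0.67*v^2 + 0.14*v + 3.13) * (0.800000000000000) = 3.152*v^5 - 1.8*v^4 - 0.064*v^3 + 0.536*v^2 + 0.112*v + 2.504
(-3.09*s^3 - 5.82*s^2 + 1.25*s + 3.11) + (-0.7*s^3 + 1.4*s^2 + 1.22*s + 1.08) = -3.79*s^3 - 4.42*s^2 + 2.47*s + 4.19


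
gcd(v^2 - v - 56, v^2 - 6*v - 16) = v - 8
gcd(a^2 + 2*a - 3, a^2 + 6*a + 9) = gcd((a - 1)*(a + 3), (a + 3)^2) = a + 3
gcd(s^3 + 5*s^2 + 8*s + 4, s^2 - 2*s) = 1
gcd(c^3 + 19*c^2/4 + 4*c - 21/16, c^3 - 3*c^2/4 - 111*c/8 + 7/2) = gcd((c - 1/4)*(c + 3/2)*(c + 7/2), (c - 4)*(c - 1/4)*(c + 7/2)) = c^2 + 13*c/4 - 7/8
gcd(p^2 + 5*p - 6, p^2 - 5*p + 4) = p - 1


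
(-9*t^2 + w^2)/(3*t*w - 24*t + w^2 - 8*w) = (-3*t + w)/(w - 8)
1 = 1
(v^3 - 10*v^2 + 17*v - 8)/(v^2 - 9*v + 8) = v - 1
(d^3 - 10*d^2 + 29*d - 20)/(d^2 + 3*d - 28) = (d^2 - 6*d + 5)/(d + 7)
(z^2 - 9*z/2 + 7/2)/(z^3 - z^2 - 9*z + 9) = (z - 7/2)/(z^2 - 9)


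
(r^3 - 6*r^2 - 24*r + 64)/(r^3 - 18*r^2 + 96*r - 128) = (r + 4)/(r - 8)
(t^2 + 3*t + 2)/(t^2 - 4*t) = (t^2 + 3*t + 2)/(t*(t - 4))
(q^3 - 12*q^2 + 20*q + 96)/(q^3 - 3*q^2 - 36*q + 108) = (q^2 - 6*q - 16)/(q^2 + 3*q - 18)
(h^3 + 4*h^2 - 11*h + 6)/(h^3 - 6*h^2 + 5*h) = (h^2 + 5*h - 6)/(h*(h - 5))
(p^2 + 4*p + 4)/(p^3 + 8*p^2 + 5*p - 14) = (p + 2)/(p^2 + 6*p - 7)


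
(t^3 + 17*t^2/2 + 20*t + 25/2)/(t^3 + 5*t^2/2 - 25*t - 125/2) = (t + 1)/(t - 5)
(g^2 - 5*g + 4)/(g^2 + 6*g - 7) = (g - 4)/(g + 7)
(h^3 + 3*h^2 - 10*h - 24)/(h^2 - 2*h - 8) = (h^2 + h - 12)/(h - 4)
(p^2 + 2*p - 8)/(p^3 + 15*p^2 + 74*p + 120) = (p - 2)/(p^2 + 11*p + 30)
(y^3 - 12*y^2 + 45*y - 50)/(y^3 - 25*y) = (y^2 - 7*y + 10)/(y*(y + 5))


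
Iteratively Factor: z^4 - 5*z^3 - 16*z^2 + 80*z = (z)*(z^3 - 5*z^2 - 16*z + 80) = z*(z - 5)*(z^2 - 16) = z*(z - 5)*(z + 4)*(z - 4)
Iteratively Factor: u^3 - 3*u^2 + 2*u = (u - 1)*(u^2 - 2*u) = (u - 2)*(u - 1)*(u)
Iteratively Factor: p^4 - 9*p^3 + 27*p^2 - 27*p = (p)*(p^3 - 9*p^2 + 27*p - 27) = p*(p - 3)*(p^2 - 6*p + 9) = p*(p - 3)^2*(p - 3)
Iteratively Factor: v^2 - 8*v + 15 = (v - 3)*(v - 5)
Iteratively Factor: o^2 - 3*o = (o - 3)*(o)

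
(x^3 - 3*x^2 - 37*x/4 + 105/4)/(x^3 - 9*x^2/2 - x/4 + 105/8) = 2*(x + 3)/(2*x + 3)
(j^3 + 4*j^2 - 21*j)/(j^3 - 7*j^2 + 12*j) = (j + 7)/(j - 4)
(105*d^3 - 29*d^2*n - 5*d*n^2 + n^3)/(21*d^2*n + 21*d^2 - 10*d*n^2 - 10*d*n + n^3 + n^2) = (5*d + n)/(n + 1)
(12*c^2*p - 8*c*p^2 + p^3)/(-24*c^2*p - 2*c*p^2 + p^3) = (-2*c + p)/(4*c + p)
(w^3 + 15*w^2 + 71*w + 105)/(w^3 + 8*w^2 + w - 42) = (w + 5)/(w - 2)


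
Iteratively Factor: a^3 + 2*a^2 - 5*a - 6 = (a + 1)*(a^2 + a - 6) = (a - 2)*(a + 1)*(a + 3)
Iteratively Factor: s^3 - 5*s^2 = (s)*(s^2 - 5*s) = s*(s - 5)*(s)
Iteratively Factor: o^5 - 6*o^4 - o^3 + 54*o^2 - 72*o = (o - 4)*(o^4 - 2*o^3 - 9*o^2 + 18*o) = (o - 4)*(o - 2)*(o^3 - 9*o) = o*(o - 4)*(o - 2)*(o^2 - 9) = o*(o - 4)*(o - 2)*(o + 3)*(o - 3)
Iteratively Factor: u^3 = (u)*(u^2) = u^2*(u)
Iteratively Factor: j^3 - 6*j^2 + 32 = (j + 2)*(j^2 - 8*j + 16) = (j - 4)*(j + 2)*(j - 4)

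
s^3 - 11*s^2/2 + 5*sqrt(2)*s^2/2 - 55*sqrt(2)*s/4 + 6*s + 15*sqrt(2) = (s - 4)*(s - 3/2)*(s + 5*sqrt(2)/2)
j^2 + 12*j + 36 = (j + 6)^2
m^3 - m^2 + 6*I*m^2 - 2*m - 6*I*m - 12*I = (m - 2)*(m + 1)*(m + 6*I)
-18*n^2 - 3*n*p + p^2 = (-6*n + p)*(3*n + p)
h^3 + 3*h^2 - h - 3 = (h - 1)*(h + 1)*(h + 3)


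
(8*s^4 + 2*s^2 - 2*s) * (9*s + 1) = 72*s^5 + 8*s^4 + 18*s^3 - 16*s^2 - 2*s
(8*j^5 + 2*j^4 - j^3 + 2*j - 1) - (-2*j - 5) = 8*j^5 + 2*j^4 - j^3 + 4*j + 4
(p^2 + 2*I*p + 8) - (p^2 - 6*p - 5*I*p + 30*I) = 6*p + 7*I*p + 8 - 30*I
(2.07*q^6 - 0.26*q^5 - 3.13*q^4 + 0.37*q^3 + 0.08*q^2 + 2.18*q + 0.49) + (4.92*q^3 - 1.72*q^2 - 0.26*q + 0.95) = 2.07*q^6 - 0.26*q^5 - 3.13*q^4 + 5.29*q^3 - 1.64*q^2 + 1.92*q + 1.44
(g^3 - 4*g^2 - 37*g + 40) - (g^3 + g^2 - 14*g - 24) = -5*g^2 - 23*g + 64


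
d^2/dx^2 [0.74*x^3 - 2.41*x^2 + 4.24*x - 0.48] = 4.44*x - 4.82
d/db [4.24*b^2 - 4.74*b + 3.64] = 8.48*b - 4.74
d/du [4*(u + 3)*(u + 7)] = 8*u + 40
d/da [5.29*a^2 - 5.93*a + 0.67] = 10.58*a - 5.93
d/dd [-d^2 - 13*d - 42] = -2*d - 13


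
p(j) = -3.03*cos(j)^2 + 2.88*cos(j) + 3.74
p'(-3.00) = 1.25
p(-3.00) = -2.08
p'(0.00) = 0.00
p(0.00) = 3.59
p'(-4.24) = -5.02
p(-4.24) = 1.80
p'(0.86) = 0.81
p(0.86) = 4.33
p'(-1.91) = 4.62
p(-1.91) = 2.45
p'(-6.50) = -0.65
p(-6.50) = 3.66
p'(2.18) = -5.21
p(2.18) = 1.10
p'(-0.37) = -1.00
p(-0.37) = 3.79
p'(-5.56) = 1.10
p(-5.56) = 4.20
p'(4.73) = 2.77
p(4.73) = 3.79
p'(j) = 6.06*sin(j)*cos(j) - 2.88*sin(j)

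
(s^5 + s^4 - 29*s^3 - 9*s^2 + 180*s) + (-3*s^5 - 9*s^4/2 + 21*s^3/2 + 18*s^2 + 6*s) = -2*s^5 - 7*s^4/2 - 37*s^3/2 + 9*s^2 + 186*s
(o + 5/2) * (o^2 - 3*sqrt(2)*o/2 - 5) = o^3 - 3*sqrt(2)*o^2/2 + 5*o^2/2 - 15*sqrt(2)*o/4 - 5*o - 25/2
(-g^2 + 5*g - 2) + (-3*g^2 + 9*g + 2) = -4*g^2 + 14*g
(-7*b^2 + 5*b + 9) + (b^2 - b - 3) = -6*b^2 + 4*b + 6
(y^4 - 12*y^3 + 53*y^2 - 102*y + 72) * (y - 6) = y^5 - 18*y^4 + 125*y^3 - 420*y^2 + 684*y - 432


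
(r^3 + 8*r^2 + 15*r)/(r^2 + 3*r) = r + 5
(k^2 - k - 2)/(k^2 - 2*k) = (k + 1)/k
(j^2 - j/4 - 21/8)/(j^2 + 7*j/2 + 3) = (j - 7/4)/(j + 2)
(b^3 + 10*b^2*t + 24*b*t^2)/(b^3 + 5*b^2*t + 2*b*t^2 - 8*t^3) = b*(-b - 6*t)/(-b^2 - b*t + 2*t^2)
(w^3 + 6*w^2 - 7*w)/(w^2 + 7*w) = w - 1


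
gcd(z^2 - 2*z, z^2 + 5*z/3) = z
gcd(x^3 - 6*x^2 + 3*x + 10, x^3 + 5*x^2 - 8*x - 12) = x^2 - x - 2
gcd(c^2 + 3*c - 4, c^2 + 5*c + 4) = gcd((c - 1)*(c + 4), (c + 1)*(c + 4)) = c + 4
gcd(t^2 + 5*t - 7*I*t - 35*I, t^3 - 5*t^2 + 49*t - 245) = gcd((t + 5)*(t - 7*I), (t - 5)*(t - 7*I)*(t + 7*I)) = t - 7*I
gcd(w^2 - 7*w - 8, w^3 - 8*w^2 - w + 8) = w^2 - 7*w - 8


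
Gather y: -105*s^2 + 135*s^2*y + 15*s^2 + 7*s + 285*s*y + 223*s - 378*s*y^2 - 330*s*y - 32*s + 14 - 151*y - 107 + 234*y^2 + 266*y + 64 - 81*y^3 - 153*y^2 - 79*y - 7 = -90*s^2 + 198*s - 81*y^3 + y^2*(81 - 378*s) + y*(135*s^2 - 45*s + 36) - 36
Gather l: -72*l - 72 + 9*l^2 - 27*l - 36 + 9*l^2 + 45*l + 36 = 18*l^2 - 54*l - 72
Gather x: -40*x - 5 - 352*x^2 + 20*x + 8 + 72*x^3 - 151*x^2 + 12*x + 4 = 72*x^3 - 503*x^2 - 8*x + 7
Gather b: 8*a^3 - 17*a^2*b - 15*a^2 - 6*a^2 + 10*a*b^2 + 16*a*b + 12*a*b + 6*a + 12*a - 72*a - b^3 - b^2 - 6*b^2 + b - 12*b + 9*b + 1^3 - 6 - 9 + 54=8*a^3 - 21*a^2 - 54*a - b^3 + b^2*(10*a - 7) + b*(-17*a^2 + 28*a - 2) + 40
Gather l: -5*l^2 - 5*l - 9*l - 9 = -5*l^2 - 14*l - 9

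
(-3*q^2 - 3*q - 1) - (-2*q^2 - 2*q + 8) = -q^2 - q - 9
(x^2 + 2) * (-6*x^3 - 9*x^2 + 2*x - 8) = -6*x^5 - 9*x^4 - 10*x^3 - 26*x^2 + 4*x - 16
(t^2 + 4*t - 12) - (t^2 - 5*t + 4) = 9*t - 16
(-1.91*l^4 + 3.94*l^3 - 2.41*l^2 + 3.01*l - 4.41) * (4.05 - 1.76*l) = 3.3616*l^5 - 14.6699*l^4 + 20.1986*l^3 - 15.0581*l^2 + 19.9521*l - 17.8605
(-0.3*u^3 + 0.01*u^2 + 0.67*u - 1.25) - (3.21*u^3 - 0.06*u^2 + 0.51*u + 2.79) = -3.51*u^3 + 0.07*u^2 + 0.16*u - 4.04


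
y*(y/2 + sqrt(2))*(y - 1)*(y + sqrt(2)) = y^4/2 - y^3/2 + 3*sqrt(2)*y^3/2 - 3*sqrt(2)*y^2/2 + 2*y^2 - 2*y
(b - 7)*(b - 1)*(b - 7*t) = b^3 - 7*b^2*t - 8*b^2 + 56*b*t + 7*b - 49*t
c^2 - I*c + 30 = (c - 6*I)*(c + 5*I)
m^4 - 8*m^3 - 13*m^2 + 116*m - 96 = (m - 8)*(m - 3)*(m - 1)*(m + 4)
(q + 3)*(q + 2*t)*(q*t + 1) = q^3*t + 2*q^2*t^2 + 3*q^2*t + q^2 + 6*q*t^2 + 2*q*t + 3*q + 6*t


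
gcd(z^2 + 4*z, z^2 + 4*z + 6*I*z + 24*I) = z + 4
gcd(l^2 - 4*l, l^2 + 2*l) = l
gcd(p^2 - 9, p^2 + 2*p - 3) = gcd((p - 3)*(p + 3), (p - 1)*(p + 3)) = p + 3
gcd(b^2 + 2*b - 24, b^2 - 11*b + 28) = b - 4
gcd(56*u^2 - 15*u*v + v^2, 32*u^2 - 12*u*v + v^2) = 8*u - v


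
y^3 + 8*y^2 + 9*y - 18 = (y - 1)*(y + 3)*(y + 6)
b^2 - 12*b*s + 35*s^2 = (b - 7*s)*(b - 5*s)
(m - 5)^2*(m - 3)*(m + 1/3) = m^4 - 38*m^3/3 + 152*m^2/3 - 170*m/3 - 25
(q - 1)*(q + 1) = q^2 - 1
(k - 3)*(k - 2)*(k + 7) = k^3 + 2*k^2 - 29*k + 42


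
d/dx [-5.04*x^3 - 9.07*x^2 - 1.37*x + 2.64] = -15.12*x^2 - 18.14*x - 1.37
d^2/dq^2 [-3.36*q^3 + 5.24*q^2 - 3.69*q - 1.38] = 10.48 - 20.16*q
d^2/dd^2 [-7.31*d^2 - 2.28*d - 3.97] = -14.6200000000000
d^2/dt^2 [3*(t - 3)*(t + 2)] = 6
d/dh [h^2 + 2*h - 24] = 2*h + 2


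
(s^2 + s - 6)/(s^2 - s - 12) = (s - 2)/(s - 4)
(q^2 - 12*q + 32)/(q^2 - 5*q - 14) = (-q^2 + 12*q - 32)/(-q^2 + 5*q + 14)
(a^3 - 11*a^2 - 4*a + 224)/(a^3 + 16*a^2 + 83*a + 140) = (a^2 - 15*a + 56)/(a^2 + 12*a + 35)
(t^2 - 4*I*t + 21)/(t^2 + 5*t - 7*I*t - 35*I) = (t + 3*I)/(t + 5)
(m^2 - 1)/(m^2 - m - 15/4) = 4*(1 - m^2)/(-4*m^2 + 4*m + 15)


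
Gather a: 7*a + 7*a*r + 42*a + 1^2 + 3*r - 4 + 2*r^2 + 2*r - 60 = a*(7*r + 49) + 2*r^2 + 5*r - 63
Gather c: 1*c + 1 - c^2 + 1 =-c^2 + c + 2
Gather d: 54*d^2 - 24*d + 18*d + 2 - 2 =54*d^2 - 6*d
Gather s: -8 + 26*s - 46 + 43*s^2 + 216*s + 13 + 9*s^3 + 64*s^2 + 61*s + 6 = 9*s^3 + 107*s^2 + 303*s - 35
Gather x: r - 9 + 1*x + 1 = r + x - 8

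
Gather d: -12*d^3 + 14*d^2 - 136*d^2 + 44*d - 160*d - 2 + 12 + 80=-12*d^3 - 122*d^2 - 116*d + 90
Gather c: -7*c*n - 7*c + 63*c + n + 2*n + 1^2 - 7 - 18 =c*(56 - 7*n) + 3*n - 24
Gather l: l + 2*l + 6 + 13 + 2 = 3*l + 21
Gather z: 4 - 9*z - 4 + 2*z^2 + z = 2*z^2 - 8*z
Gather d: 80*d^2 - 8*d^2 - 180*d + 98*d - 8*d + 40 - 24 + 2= 72*d^2 - 90*d + 18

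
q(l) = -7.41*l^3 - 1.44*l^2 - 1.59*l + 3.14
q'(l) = -22.23*l^2 - 2.88*l - 1.59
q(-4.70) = 748.13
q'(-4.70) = -479.11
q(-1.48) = 26.36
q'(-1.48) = -46.02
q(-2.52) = 116.58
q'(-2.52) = -135.50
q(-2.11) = 69.69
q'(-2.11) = -94.48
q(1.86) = -52.48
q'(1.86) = -83.85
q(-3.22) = 240.72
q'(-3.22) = -222.81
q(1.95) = -60.38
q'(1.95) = -91.74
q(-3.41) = 285.64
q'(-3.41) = -250.26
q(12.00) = -13027.78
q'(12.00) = -3237.27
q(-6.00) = 1561.40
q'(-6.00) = -784.59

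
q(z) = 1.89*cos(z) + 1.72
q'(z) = -1.89*sin(z)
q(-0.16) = 3.59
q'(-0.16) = 0.30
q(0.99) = 2.76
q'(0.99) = -1.58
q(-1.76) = 1.36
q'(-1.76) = 1.86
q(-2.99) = -0.15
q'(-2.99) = 0.29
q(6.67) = 3.47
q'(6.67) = -0.71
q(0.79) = 3.05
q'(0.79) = -1.34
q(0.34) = 3.50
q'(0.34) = -0.63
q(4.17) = 0.74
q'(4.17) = 1.62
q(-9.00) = 0.00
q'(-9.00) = 0.78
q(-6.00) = 3.53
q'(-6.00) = -0.53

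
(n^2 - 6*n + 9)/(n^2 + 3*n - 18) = (n - 3)/(n + 6)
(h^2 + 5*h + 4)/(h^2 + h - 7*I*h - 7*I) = (h + 4)/(h - 7*I)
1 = 1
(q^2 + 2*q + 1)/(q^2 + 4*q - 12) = (q^2 + 2*q + 1)/(q^2 + 4*q - 12)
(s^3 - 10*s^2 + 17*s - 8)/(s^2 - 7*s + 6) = (s^2 - 9*s + 8)/(s - 6)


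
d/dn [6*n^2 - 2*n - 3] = 12*n - 2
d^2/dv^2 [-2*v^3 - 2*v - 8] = -12*v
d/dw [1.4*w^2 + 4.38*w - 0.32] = 2.8*w + 4.38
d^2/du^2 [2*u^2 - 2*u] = 4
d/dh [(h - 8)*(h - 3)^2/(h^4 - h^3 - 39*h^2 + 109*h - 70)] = (h - 3)*((19 - 3*h)*(-h^4 + h^3 + 39*h^2 - 109*h + 70) - (h - 8)*(h - 3)*(4*h^3 - 3*h^2 - 78*h + 109))/(-h^4 + h^3 + 39*h^2 - 109*h + 70)^2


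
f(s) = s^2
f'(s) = 2*s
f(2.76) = 7.62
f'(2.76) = 5.52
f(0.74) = 0.55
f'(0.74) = 1.48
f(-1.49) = 2.22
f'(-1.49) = -2.98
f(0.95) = 0.90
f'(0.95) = 1.90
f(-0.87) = 0.76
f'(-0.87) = -1.74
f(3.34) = 11.16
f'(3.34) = 6.68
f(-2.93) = 8.58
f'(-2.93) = -5.86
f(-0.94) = 0.88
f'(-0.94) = -1.88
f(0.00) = 0.00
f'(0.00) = 0.00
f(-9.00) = 81.00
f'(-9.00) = -18.00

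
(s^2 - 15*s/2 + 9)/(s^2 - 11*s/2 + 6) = (s - 6)/(s - 4)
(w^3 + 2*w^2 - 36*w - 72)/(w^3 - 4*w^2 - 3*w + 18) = (w^2 - 36)/(w^2 - 6*w + 9)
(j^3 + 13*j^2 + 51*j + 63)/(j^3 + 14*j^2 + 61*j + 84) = (j + 3)/(j + 4)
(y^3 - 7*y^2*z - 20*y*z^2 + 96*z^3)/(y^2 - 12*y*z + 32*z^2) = (y^2 + y*z - 12*z^2)/(y - 4*z)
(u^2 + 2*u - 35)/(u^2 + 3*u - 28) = (u - 5)/(u - 4)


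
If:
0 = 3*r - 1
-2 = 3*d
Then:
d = -2/3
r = 1/3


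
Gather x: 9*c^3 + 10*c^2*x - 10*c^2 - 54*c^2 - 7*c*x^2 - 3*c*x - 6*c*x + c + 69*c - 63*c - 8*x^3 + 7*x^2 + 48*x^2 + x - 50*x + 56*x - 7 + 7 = 9*c^3 - 64*c^2 + 7*c - 8*x^3 + x^2*(55 - 7*c) + x*(10*c^2 - 9*c + 7)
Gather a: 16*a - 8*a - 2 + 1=8*a - 1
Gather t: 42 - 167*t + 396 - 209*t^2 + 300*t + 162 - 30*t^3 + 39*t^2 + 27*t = -30*t^3 - 170*t^2 + 160*t + 600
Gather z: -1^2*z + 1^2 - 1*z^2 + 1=-z^2 - z + 2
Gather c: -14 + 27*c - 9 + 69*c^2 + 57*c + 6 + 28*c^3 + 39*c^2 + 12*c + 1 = 28*c^3 + 108*c^2 + 96*c - 16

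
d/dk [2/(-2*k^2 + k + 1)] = 2*(4*k - 1)/(-2*k^2 + k + 1)^2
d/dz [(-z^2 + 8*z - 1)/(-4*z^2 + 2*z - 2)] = (15*z^2 - 2*z - 7)/(2*(4*z^4 - 4*z^3 + 5*z^2 - 2*z + 1))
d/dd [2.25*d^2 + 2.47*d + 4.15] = 4.5*d + 2.47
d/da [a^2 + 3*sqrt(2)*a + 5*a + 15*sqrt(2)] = 2*a + 3*sqrt(2) + 5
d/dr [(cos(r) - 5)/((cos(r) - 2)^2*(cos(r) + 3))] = 2*(cos(r)^2 - 6*cos(r) - 7)*sin(r)/((cos(r) - 2)^3*(cos(r) + 3)^2)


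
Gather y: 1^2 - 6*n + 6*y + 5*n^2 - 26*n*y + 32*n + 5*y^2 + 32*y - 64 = 5*n^2 + 26*n + 5*y^2 + y*(38 - 26*n) - 63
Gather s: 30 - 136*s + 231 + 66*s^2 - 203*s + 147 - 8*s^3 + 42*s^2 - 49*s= -8*s^3 + 108*s^2 - 388*s + 408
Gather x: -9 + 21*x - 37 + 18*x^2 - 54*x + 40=18*x^2 - 33*x - 6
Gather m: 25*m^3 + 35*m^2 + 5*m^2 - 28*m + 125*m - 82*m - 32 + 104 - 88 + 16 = 25*m^3 + 40*m^2 + 15*m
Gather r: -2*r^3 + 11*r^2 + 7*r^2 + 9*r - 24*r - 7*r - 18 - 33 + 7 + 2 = -2*r^3 + 18*r^2 - 22*r - 42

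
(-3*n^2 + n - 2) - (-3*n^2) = n - 2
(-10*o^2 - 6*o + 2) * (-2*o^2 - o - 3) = 20*o^4 + 22*o^3 + 32*o^2 + 16*o - 6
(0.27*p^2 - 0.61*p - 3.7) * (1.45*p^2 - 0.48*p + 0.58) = 0.3915*p^4 - 1.0141*p^3 - 4.9156*p^2 + 1.4222*p - 2.146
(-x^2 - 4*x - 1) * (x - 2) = -x^3 - 2*x^2 + 7*x + 2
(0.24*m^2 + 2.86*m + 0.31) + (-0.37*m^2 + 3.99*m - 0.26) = -0.13*m^2 + 6.85*m + 0.05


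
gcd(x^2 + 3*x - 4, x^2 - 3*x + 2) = x - 1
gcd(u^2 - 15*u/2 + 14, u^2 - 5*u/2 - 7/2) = u - 7/2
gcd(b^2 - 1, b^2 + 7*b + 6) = b + 1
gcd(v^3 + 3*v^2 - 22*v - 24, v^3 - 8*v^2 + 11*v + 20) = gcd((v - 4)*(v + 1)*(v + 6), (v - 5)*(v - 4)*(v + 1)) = v^2 - 3*v - 4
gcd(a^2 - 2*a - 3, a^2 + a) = a + 1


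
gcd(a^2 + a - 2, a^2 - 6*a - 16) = a + 2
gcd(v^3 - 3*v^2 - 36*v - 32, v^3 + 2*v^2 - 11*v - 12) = v^2 + 5*v + 4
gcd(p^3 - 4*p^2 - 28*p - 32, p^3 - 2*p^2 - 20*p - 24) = p^2 + 4*p + 4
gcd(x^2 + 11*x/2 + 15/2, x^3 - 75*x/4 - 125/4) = x + 5/2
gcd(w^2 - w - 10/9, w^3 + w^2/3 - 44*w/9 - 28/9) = w + 2/3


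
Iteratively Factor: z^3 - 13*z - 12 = (z + 1)*(z^2 - z - 12) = (z - 4)*(z + 1)*(z + 3)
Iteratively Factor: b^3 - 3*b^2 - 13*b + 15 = (b + 3)*(b^2 - 6*b + 5) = (b - 1)*(b + 3)*(b - 5)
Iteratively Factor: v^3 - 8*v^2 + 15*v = (v - 3)*(v^2 - 5*v) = v*(v - 3)*(v - 5)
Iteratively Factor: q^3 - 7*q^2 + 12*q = (q)*(q^2 - 7*q + 12) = q*(q - 4)*(q - 3)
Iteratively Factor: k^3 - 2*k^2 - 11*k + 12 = (k - 1)*(k^2 - k - 12) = (k - 1)*(k + 3)*(k - 4)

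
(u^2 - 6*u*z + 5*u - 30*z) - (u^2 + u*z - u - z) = -7*u*z + 6*u - 29*z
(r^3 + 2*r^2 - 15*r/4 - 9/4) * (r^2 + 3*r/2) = r^5 + 7*r^4/2 - 3*r^3/4 - 63*r^2/8 - 27*r/8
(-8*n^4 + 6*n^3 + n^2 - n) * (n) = -8*n^5 + 6*n^4 + n^3 - n^2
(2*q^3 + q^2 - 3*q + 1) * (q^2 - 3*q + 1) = 2*q^5 - 5*q^4 - 4*q^3 + 11*q^2 - 6*q + 1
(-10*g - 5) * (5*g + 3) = -50*g^2 - 55*g - 15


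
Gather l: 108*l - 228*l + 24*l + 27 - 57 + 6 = -96*l - 24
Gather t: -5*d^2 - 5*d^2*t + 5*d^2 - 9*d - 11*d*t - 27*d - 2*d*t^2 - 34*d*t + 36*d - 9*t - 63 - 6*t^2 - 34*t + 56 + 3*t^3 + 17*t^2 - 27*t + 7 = 3*t^3 + t^2*(11 - 2*d) + t*(-5*d^2 - 45*d - 70)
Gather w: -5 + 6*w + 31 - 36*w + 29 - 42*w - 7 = 48 - 72*w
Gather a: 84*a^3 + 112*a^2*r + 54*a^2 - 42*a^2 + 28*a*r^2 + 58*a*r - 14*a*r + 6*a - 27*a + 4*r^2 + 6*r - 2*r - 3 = 84*a^3 + a^2*(112*r + 12) + a*(28*r^2 + 44*r - 21) + 4*r^2 + 4*r - 3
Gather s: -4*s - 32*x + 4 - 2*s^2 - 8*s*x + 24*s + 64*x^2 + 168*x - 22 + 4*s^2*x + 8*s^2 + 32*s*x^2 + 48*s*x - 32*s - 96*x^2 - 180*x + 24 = s^2*(4*x + 6) + s*(32*x^2 + 40*x - 12) - 32*x^2 - 44*x + 6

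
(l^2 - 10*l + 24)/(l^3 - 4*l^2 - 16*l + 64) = (l - 6)/(l^2 - 16)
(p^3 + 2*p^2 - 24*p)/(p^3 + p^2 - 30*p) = (p - 4)/(p - 5)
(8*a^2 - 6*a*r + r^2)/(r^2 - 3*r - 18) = (-8*a^2 + 6*a*r - r^2)/(-r^2 + 3*r + 18)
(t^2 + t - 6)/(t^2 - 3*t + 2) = (t + 3)/(t - 1)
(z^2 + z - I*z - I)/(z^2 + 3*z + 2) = (z - I)/(z + 2)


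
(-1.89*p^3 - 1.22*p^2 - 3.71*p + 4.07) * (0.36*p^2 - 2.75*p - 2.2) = -0.6804*p^5 + 4.7583*p^4 + 6.1774*p^3 + 14.3517*p^2 - 3.0305*p - 8.954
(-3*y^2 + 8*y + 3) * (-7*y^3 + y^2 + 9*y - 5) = 21*y^5 - 59*y^4 - 40*y^3 + 90*y^2 - 13*y - 15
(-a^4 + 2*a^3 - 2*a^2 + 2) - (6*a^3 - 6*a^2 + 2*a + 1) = -a^4 - 4*a^3 + 4*a^2 - 2*a + 1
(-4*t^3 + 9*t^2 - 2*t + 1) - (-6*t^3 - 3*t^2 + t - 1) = 2*t^3 + 12*t^2 - 3*t + 2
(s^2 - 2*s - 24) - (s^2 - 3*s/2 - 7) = -s/2 - 17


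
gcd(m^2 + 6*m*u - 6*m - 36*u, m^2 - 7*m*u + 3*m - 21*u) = 1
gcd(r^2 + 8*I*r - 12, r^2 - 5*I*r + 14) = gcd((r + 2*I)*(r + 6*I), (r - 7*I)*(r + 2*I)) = r + 2*I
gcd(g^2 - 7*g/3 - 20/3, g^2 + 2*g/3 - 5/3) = g + 5/3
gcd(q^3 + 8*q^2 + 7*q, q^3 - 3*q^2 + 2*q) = q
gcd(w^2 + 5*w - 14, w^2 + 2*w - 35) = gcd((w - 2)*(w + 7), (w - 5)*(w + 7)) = w + 7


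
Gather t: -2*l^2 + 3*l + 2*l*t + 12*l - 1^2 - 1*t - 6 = -2*l^2 + 15*l + t*(2*l - 1) - 7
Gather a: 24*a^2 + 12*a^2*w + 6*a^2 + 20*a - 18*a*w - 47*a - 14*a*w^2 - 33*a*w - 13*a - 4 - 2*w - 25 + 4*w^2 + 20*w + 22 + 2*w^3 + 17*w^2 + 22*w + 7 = a^2*(12*w + 30) + a*(-14*w^2 - 51*w - 40) + 2*w^3 + 21*w^2 + 40*w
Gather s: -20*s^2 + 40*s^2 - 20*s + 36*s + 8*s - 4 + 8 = 20*s^2 + 24*s + 4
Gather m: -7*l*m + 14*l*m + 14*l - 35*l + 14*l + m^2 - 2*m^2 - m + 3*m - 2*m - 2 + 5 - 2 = 7*l*m - 7*l - m^2 + 1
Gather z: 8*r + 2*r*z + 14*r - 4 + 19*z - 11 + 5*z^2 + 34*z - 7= 22*r + 5*z^2 + z*(2*r + 53) - 22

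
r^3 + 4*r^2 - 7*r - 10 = (r - 2)*(r + 1)*(r + 5)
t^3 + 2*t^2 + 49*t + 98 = (t + 2)*(t - 7*I)*(t + 7*I)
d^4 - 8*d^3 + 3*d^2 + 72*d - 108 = (d - 6)*(d - 3)*(d - 2)*(d + 3)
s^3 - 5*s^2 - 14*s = s*(s - 7)*(s + 2)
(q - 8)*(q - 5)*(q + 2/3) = q^3 - 37*q^2/3 + 94*q/3 + 80/3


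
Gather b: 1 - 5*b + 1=2 - 5*b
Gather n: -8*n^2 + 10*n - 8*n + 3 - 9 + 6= -8*n^2 + 2*n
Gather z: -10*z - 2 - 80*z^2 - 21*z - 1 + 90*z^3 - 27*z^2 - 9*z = 90*z^3 - 107*z^2 - 40*z - 3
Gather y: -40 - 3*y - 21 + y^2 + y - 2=y^2 - 2*y - 63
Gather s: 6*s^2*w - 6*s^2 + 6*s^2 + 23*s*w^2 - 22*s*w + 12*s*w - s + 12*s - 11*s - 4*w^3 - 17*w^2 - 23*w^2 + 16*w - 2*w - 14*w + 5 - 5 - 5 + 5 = 6*s^2*w + s*(23*w^2 - 10*w) - 4*w^3 - 40*w^2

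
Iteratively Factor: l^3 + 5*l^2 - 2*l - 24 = (l + 3)*(l^2 + 2*l - 8) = (l - 2)*(l + 3)*(l + 4)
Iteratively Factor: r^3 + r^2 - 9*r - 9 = (r + 1)*(r^2 - 9) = (r - 3)*(r + 1)*(r + 3)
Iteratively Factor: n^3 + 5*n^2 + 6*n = (n + 3)*(n^2 + 2*n) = n*(n + 3)*(n + 2)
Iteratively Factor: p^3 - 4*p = (p + 2)*(p^2 - 2*p) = (p - 2)*(p + 2)*(p)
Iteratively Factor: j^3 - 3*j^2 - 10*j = (j - 5)*(j^2 + 2*j) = j*(j - 5)*(j + 2)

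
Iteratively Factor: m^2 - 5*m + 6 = (m - 2)*(m - 3)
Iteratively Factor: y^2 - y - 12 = (y + 3)*(y - 4)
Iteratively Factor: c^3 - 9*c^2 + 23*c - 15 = (c - 3)*(c^2 - 6*c + 5) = (c - 3)*(c - 1)*(c - 5)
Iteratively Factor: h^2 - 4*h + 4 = (h - 2)*(h - 2)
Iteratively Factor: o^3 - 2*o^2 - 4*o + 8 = (o + 2)*(o^2 - 4*o + 4) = (o - 2)*(o + 2)*(o - 2)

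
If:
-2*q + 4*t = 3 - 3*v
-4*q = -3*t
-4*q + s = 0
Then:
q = 9/10 - 9*v/10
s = 18/5 - 18*v/5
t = 6/5 - 6*v/5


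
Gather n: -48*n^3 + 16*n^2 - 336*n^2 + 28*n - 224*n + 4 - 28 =-48*n^3 - 320*n^2 - 196*n - 24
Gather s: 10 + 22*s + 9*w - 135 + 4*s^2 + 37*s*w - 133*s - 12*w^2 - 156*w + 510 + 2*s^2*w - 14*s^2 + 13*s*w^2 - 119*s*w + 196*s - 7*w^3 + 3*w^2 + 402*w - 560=s^2*(2*w - 10) + s*(13*w^2 - 82*w + 85) - 7*w^3 - 9*w^2 + 255*w - 175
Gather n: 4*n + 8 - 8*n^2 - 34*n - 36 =-8*n^2 - 30*n - 28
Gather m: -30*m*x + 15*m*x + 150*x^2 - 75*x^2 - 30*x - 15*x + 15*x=-15*m*x + 75*x^2 - 30*x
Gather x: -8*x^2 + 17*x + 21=-8*x^2 + 17*x + 21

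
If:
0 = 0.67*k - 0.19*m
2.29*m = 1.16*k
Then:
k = 0.00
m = 0.00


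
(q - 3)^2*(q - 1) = q^3 - 7*q^2 + 15*q - 9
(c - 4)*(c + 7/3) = c^2 - 5*c/3 - 28/3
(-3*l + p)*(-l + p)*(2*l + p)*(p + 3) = 6*l^3*p + 18*l^3 - 5*l^2*p^2 - 15*l^2*p - 2*l*p^3 - 6*l*p^2 + p^4 + 3*p^3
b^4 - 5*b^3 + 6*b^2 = b^2*(b - 3)*(b - 2)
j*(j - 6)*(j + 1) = j^3 - 5*j^2 - 6*j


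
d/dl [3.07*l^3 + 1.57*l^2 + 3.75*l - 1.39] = 9.21*l^2 + 3.14*l + 3.75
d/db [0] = 0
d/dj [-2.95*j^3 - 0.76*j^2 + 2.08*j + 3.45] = -8.85*j^2 - 1.52*j + 2.08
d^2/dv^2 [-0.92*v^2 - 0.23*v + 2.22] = -1.84000000000000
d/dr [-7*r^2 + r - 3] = 1 - 14*r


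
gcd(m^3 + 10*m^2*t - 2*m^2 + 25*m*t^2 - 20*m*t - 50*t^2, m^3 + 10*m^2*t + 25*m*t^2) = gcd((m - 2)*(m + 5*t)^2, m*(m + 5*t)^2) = m^2 + 10*m*t + 25*t^2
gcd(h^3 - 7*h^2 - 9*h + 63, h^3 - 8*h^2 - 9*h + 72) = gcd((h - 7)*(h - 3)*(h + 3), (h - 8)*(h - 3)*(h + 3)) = h^2 - 9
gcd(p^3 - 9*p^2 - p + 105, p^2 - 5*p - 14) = p - 7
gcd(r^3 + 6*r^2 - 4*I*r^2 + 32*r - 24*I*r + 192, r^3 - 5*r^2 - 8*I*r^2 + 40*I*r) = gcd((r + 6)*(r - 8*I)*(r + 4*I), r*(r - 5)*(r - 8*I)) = r - 8*I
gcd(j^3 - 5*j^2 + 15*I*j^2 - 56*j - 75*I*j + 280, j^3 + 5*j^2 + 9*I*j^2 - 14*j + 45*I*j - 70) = j + 7*I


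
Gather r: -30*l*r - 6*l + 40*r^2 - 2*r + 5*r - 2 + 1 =-6*l + 40*r^2 + r*(3 - 30*l) - 1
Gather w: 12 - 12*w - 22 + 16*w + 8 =4*w - 2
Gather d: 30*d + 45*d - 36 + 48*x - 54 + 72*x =75*d + 120*x - 90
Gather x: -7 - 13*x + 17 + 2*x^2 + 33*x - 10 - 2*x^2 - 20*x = 0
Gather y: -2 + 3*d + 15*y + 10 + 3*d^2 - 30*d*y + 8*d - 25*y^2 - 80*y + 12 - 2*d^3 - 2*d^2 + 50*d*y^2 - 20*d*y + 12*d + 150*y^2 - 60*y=-2*d^3 + d^2 + 23*d + y^2*(50*d + 125) + y*(-50*d - 125) + 20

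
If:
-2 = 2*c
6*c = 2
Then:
No Solution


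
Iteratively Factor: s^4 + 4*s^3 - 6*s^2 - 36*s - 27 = (s + 3)*(s^3 + s^2 - 9*s - 9) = (s + 1)*(s + 3)*(s^2 - 9) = (s - 3)*(s + 1)*(s + 3)*(s + 3)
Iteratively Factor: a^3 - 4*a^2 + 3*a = (a)*(a^2 - 4*a + 3) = a*(a - 1)*(a - 3)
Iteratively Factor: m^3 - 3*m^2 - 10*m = (m)*(m^2 - 3*m - 10) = m*(m + 2)*(m - 5)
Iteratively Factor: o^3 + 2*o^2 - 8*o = (o)*(o^2 + 2*o - 8) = o*(o + 4)*(o - 2)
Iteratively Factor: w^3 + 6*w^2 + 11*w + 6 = (w + 2)*(w^2 + 4*w + 3) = (w + 2)*(w + 3)*(w + 1)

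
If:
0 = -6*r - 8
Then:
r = -4/3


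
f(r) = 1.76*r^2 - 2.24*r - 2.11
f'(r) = 3.52*r - 2.24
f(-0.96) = 1.66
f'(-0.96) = -5.62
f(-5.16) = 56.31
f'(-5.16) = -20.40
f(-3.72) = 30.58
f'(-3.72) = -15.33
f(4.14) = 18.78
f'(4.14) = 12.33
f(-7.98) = 127.84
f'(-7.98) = -30.33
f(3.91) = 16.04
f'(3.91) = 11.52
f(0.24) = -2.55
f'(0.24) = -1.40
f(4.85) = 28.43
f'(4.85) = 14.83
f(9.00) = 120.29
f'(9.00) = 29.44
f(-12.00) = 278.21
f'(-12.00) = -44.48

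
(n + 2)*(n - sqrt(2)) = n^2 - sqrt(2)*n + 2*n - 2*sqrt(2)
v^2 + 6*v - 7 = (v - 1)*(v + 7)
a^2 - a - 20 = (a - 5)*(a + 4)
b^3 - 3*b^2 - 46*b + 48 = (b - 8)*(b - 1)*(b + 6)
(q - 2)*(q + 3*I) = q^2 - 2*q + 3*I*q - 6*I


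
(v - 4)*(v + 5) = v^2 + v - 20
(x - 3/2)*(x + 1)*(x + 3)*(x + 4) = x^4 + 13*x^3/2 + 7*x^2 - 33*x/2 - 18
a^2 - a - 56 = (a - 8)*(a + 7)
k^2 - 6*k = k*(k - 6)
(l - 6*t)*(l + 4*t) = l^2 - 2*l*t - 24*t^2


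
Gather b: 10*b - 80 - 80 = 10*b - 160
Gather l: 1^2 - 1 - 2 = -2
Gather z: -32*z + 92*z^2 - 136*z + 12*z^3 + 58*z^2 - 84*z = 12*z^3 + 150*z^2 - 252*z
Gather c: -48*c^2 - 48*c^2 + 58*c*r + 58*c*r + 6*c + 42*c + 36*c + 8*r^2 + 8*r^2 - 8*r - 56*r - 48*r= -96*c^2 + c*(116*r + 84) + 16*r^2 - 112*r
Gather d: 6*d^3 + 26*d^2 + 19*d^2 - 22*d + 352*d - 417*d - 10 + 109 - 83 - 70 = 6*d^3 + 45*d^2 - 87*d - 54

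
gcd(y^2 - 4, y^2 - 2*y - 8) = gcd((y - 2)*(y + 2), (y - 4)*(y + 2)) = y + 2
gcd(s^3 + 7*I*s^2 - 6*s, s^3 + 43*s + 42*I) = s^2 + 7*I*s - 6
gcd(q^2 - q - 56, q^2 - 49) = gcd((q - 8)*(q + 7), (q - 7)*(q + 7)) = q + 7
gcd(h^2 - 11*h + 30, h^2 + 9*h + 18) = 1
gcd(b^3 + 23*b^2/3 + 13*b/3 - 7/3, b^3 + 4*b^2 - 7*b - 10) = b + 1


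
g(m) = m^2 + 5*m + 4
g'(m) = 2*m + 5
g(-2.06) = -2.06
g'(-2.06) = 0.88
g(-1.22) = -0.61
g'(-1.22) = 2.56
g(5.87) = 67.81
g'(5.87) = 16.74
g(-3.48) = -1.29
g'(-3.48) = -1.96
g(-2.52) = -2.25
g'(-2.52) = -0.04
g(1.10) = 10.71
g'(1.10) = 7.20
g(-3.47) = -1.31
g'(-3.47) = -1.94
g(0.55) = 7.05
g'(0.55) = 6.10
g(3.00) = 28.00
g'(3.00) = 11.00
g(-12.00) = 88.00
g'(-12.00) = -19.00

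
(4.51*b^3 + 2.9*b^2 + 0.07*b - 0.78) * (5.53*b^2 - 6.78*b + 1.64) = 24.9403*b^5 - 14.5408*b^4 - 11.8785*b^3 - 0.0320000000000013*b^2 + 5.4032*b - 1.2792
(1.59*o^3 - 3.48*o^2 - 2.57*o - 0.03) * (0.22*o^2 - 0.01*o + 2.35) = 0.3498*o^5 - 0.7815*o^4 + 3.2059*o^3 - 8.1589*o^2 - 6.0392*o - 0.0705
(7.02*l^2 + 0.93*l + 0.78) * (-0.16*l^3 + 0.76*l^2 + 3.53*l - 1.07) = -1.1232*l^5 + 5.1864*l^4 + 25.3626*l^3 - 3.6357*l^2 + 1.7583*l - 0.8346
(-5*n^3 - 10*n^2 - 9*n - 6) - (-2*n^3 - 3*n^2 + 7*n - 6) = -3*n^3 - 7*n^2 - 16*n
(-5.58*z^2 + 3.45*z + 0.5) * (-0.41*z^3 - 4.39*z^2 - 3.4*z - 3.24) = 2.2878*z^5 + 23.0817*z^4 + 3.6215*z^3 + 4.1542*z^2 - 12.878*z - 1.62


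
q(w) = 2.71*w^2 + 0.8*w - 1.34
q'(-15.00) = -80.50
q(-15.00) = 596.41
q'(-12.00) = -64.24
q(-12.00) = 379.30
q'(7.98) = 44.05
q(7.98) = 177.62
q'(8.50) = 46.87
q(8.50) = 201.26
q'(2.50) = 14.35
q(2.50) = 17.60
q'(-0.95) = -4.35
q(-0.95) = 0.35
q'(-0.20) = -0.28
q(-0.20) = -1.39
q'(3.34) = 18.90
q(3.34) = 31.56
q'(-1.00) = -4.62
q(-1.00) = 0.57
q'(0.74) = 4.81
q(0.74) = 0.74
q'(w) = 5.42*w + 0.8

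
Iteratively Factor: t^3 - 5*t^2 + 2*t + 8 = (t + 1)*(t^2 - 6*t + 8) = (t - 4)*(t + 1)*(t - 2)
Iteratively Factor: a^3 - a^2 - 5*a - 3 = (a + 1)*(a^2 - 2*a - 3) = (a + 1)^2*(a - 3)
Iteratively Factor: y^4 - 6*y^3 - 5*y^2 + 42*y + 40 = (y + 1)*(y^3 - 7*y^2 + 2*y + 40) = (y - 4)*(y + 1)*(y^2 - 3*y - 10) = (y - 5)*(y - 4)*(y + 1)*(y + 2)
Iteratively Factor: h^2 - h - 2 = (h - 2)*(h + 1)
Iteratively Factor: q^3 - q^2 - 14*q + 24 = (q - 3)*(q^2 + 2*q - 8) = (q - 3)*(q + 4)*(q - 2)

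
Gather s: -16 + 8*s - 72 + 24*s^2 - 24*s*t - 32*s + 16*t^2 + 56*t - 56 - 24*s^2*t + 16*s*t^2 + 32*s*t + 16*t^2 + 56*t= s^2*(24 - 24*t) + s*(16*t^2 + 8*t - 24) + 32*t^2 + 112*t - 144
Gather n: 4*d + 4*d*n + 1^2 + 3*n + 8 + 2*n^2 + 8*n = 4*d + 2*n^2 + n*(4*d + 11) + 9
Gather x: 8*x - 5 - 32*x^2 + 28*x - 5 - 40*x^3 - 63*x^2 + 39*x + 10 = -40*x^3 - 95*x^2 + 75*x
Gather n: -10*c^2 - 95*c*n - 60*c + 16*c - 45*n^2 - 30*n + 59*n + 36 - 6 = -10*c^2 - 44*c - 45*n^2 + n*(29 - 95*c) + 30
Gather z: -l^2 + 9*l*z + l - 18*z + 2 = -l^2 + l + z*(9*l - 18) + 2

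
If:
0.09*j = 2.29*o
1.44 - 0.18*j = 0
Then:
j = 8.00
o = 0.31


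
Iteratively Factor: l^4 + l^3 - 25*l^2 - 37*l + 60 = (l - 1)*(l^3 + 2*l^2 - 23*l - 60) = (l - 5)*(l - 1)*(l^2 + 7*l + 12) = (l - 5)*(l - 1)*(l + 4)*(l + 3)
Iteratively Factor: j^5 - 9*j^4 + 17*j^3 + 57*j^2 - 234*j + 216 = (j - 3)*(j^4 - 6*j^3 - j^2 + 54*j - 72) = (j - 3)*(j + 3)*(j^3 - 9*j^2 + 26*j - 24) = (j - 3)^2*(j + 3)*(j^2 - 6*j + 8) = (j - 3)^2*(j - 2)*(j + 3)*(j - 4)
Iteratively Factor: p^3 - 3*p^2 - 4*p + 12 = (p + 2)*(p^2 - 5*p + 6) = (p - 2)*(p + 2)*(p - 3)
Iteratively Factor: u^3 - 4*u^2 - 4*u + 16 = (u + 2)*(u^2 - 6*u + 8) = (u - 4)*(u + 2)*(u - 2)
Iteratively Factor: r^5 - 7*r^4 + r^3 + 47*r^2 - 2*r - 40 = (r - 5)*(r^4 - 2*r^3 - 9*r^2 + 2*r + 8) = (r - 5)*(r - 4)*(r^3 + 2*r^2 - r - 2) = (r - 5)*(r - 4)*(r + 2)*(r^2 - 1) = (r - 5)*(r - 4)*(r - 1)*(r + 2)*(r + 1)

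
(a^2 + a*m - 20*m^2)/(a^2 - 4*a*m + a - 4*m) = (a + 5*m)/(a + 1)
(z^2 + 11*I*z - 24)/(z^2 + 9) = (z + 8*I)/(z - 3*I)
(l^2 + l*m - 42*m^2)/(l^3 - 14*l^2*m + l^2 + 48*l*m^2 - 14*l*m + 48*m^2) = (l + 7*m)/(l^2 - 8*l*m + l - 8*m)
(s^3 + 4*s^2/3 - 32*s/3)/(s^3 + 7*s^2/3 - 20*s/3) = (3*s - 8)/(3*s - 5)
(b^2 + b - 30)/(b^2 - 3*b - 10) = (b + 6)/(b + 2)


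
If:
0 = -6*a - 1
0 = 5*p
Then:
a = -1/6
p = 0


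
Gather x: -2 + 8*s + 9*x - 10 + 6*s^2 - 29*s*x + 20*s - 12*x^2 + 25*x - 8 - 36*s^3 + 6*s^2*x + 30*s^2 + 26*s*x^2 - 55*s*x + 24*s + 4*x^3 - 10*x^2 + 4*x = -36*s^3 + 36*s^2 + 52*s + 4*x^3 + x^2*(26*s - 22) + x*(6*s^2 - 84*s + 38) - 20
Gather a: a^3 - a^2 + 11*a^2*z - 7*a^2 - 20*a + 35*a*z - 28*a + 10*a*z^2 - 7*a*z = a^3 + a^2*(11*z - 8) + a*(10*z^2 + 28*z - 48)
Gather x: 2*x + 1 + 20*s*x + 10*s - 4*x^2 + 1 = 10*s - 4*x^2 + x*(20*s + 2) + 2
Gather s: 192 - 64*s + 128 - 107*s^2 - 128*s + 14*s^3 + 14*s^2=14*s^3 - 93*s^2 - 192*s + 320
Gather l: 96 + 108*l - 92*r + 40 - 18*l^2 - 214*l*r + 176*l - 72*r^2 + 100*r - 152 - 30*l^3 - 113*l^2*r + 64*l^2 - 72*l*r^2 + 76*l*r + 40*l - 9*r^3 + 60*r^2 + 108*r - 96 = -30*l^3 + l^2*(46 - 113*r) + l*(-72*r^2 - 138*r + 324) - 9*r^3 - 12*r^2 + 116*r - 112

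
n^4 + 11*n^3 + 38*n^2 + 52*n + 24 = (n + 1)*(n + 2)^2*(n + 6)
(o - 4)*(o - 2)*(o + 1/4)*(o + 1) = o^4 - 19*o^3/4 + 3*o^2/4 + 17*o/2 + 2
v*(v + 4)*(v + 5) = v^3 + 9*v^2 + 20*v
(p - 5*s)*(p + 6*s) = p^2 + p*s - 30*s^2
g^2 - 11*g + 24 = (g - 8)*(g - 3)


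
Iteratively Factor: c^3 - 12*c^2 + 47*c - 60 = (c - 3)*(c^2 - 9*c + 20) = (c - 5)*(c - 3)*(c - 4)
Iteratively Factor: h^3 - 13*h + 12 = (h + 4)*(h^2 - 4*h + 3) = (h - 1)*(h + 4)*(h - 3)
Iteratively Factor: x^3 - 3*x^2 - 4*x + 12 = (x + 2)*(x^2 - 5*x + 6) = (x - 3)*(x + 2)*(x - 2)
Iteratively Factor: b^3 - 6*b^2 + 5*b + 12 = (b - 3)*(b^2 - 3*b - 4) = (b - 4)*(b - 3)*(b + 1)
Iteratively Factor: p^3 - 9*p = (p)*(p^2 - 9) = p*(p + 3)*(p - 3)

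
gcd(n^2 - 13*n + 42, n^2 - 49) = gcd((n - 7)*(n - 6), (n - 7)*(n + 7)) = n - 7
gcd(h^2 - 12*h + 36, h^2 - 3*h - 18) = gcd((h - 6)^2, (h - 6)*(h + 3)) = h - 6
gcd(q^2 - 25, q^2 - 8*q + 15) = q - 5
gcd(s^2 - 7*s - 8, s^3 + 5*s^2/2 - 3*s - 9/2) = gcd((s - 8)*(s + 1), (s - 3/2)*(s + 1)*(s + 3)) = s + 1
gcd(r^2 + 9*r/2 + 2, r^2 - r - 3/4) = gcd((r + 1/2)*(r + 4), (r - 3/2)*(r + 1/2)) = r + 1/2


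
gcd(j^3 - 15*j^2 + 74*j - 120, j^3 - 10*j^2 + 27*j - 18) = j - 6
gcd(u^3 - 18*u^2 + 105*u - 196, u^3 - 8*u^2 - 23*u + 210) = u - 7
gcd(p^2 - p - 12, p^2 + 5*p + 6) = p + 3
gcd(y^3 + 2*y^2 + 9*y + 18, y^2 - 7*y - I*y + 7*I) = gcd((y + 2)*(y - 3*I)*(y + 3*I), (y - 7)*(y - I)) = 1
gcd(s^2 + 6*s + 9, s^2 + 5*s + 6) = s + 3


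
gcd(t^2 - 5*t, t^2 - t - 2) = 1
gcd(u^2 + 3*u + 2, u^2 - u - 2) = u + 1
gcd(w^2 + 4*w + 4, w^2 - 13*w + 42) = 1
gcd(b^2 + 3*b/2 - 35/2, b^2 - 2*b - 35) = b + 5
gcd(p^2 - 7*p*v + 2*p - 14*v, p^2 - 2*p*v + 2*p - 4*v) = p + 2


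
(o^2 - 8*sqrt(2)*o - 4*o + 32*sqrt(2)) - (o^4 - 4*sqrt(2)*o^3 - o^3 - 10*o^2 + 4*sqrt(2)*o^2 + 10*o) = -o^4 + o^3 + 4*sqrt(2)*o^3 - 4*sqrt(2)*o^2 + 11*o^2 - 14*o - 8*sqrt(2)*o + 32*sqrt(2)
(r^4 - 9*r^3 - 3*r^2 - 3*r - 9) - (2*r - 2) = r^4 - 9*r^3 - 3*r^2 - 5*r - 7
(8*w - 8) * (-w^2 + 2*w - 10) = -8*w^3 + 24*w^2 - 96*w + 80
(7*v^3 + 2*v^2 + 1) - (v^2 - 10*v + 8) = 7*v^3 + v^2 + 10*v - 7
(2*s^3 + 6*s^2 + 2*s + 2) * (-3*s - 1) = -6*s^4 - 20*s^3 - 12*s^2 - 8*s - 2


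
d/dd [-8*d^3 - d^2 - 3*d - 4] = -24*d^2 - 2*d - 3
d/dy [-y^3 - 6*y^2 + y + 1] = -3*y^2 - 12*y + 1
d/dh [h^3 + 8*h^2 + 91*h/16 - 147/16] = 3*h^2 + 16*h + 91/16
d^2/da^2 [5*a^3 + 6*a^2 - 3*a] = 30*a + 12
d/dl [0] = 0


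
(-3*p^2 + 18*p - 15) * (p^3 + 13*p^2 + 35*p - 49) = -3*p^5 - 21*p^4 + 114*p^3 + 582*p^2 - 1407*p + 735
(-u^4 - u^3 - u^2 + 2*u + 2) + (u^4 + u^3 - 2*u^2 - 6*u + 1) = -3*u^2 - 4*u + 3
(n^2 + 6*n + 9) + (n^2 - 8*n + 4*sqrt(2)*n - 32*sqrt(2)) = 2*n^2 - 2*n + 4*sqrt(2)*n - 32*sqrt(2) + 9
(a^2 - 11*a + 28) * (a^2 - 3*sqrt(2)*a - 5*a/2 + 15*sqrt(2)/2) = a^4 - 27*a^3/2 - 3*sqrt(2)*a^3 + 111*a^2/2 + 81*sqrt(2)*a^2/2 - 333*sqrt(2)*a/2 - 70*a + 210*sqrt(2)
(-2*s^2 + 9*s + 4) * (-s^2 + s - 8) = 2*s^4 - 11*s^3 + 21*s^2 - 68*s - 32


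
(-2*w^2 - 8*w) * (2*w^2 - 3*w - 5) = -4*w^4 - 10*w^3 + 34*w^2 + 40*w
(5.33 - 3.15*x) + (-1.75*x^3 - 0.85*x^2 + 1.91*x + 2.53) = -1.75*x^3 - 0.85*x^2 - 1.24*x + 7.86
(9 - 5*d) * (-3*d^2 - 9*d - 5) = 15*d^3 + 18*d^2 - 56*d - 45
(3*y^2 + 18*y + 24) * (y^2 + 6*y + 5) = 3*y^4 + 36*y^3 + 147*y^2 + 234*y + 120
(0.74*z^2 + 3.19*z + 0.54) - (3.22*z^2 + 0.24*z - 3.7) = -2.48*z^2 + 2.95*z + 4.24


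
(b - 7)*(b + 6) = b^2 - b - 42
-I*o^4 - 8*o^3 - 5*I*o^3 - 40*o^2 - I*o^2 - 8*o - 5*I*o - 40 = (o + 5)*(o - 8*I)*(o - I)*(-I*o + 1)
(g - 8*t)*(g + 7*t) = g^2 - g*t - 56*t^2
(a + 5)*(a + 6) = a^2 + 11*a + 30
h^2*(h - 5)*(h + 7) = h^4 + 2*h^3 - 35*h^2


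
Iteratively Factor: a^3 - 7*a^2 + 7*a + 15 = (a - 3)*(a^2 - 4*a - 5) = (a - 5)*(a - 3)*(a + 1)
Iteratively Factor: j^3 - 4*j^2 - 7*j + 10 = (j + 2)*(j^2 - 6*j + 5) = (j - 5)*(j + 2)*(j - 1)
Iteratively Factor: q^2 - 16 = (q + 4)*(q - 4)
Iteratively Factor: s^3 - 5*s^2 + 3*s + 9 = (s + 1)*(s^2 - 6*s + 9) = (s - 3)*(s + 1)*(s - 3)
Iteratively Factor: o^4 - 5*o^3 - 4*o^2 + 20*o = (o - 2)*(o^3 - 3*o^2 - 10*o) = (o - 5)*(o - 2)*(o^2 + 2*o) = o*(o - 5)*(o - 2)*(o + 2)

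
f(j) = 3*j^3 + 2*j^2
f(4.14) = 247.15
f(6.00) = 720.00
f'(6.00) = 348.00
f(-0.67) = -0.00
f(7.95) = 1633.78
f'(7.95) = 600.62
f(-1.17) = -2.07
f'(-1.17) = 7.64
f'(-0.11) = -0.33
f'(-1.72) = 19.75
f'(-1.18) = 7.81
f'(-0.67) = 1.36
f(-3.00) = -63.00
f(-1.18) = -2.14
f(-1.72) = -9.35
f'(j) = 9*j^2 + 4*j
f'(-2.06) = 29.95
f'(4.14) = 170.82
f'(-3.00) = 69.00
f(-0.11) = 0.02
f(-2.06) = -17.74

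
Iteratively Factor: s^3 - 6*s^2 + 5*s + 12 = (s - 4)*(s^2 - 2*s - 3) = (s - 4)*(s - 3)*(s + 1)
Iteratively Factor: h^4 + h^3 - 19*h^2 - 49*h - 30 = (h + 2)*(h^3 - h^2 - 17*h - 15) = (h - 5)*(h + 2)*(h^2 + 4*h + 3) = (h - 5)*(h + 1)*(h + 2)*(h + 3)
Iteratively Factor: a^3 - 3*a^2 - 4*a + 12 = (a + 2)*(a^2 - 5*a + 6) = (a - 3)*(a + 2)*(a - 2)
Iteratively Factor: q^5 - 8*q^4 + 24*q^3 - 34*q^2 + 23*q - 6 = (q - 1)*(q^4 - 7*q^3 + 17*q^2 - 17*q + 6) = (q - 1)^2*(q^3 - 6*q^2 + 11*q - 6) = (q - 1)^3*(q^2 - 5*q + 6) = (q - 3)*(q - 1)^3*(q - 2)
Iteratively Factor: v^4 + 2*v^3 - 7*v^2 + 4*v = (v)*(v^3 + 2*v^2 - 7*v + 4) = v*(v - 1)*(v^2 + 3*v - 4) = v*(v - 1)*(v + 4)*(v - 1)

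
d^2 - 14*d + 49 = (d - 7)^2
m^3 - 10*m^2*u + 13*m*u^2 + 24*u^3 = (m - 8*u)*(m - 3*u)*(m + u)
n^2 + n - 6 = (n - 2)*(n + 3)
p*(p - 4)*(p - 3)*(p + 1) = p^4 - 6*p^3 + 5*p^2 + 12*p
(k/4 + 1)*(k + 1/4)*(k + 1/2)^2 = k^4/4 + 21*k^3/16 + 11*k^2/8 + 33*k/64 + 1/16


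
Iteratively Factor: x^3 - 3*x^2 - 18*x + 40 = (x + 4)*(x^2 - 7*x + 10) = (x - 2)*(x + 4)*(x - 5)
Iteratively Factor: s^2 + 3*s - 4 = (s - 1)*(s + 4)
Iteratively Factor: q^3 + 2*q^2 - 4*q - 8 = (q - 2)*(q^2 + 4*q + 4) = (q - 2)*(q + 2)*(q + 2)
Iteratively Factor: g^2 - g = (g)*(g - 1)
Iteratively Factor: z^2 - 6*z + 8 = (z - 2)*(z - 4)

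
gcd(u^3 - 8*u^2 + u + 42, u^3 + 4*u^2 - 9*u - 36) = u - 3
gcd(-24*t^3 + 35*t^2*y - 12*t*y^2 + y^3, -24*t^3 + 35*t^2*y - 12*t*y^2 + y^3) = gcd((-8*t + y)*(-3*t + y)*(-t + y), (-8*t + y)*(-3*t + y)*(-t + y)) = -24*t^3 + 35*t^2*y - 12*t*y^2 + y^3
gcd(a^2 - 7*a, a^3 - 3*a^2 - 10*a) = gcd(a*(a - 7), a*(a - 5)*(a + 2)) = a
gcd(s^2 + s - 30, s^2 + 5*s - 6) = s + 6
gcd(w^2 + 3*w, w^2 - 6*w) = w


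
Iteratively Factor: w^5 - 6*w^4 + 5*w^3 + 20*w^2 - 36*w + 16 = (w - 2)*(w^4 - 4*w^3 - 3*w^2 + 14*w - 8) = (w - 2)*(w + 2)*(w^3 - 6*w^2 + 9*w - 4) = (w - 2)*(w - 1)*(w + 2)*(w^2 - 5*w + 4) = (w - 2)*(w - 1)^2*(w + 2)*(w - 4)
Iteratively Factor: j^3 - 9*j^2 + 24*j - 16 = (j - 4)*(j^2 - 5*j + 4) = (j - 4)^2*(j - 1)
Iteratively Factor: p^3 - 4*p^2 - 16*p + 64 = (p - 4)*(p^2 - 16) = (p - 4)*(p + 4)*(p - 4)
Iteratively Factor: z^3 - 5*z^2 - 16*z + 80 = (z - 4)*(z^2 - z - 20) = (z - 4)*(z + 4)*(z - 5)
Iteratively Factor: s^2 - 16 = (s + 4)*(s - 4)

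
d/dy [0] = 0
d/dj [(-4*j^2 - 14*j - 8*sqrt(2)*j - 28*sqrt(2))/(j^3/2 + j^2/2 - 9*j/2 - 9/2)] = 4*(-(4*j + 4*sqrt(2) + 7)*(j^3 + j^2 - 9*j - 9) + (3*j^2 + 2*j - 9)*(2*j^2 + 4*sqrt(2)*j + 7*j + 14*sqrt(2)))/(j^3 + j^2 - 9*j - 9)^2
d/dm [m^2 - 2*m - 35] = 2*m - 2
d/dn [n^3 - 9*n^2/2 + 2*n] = 3*n^2 - 9*n + 2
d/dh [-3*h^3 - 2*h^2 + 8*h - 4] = -9*h^2 - 4*h + 8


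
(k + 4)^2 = k^2 + 8*k + 16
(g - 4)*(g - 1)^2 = g^3 - 6*g^2 + 9*g - 4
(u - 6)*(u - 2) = u^2 - 8*u + 12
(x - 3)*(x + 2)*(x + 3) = x^3 + 2*x^2 - 9*x - 18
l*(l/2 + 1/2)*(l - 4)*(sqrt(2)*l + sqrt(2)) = sqrt(2)*l^4/2 - sqrt(2)*l^3 - 7*sqrt(2)*l^2/2 - 2*sqrt(2)*l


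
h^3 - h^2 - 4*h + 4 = (h - 2)*(h - 1)*(h + 2)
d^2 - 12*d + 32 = (d - 8)*(d - 4)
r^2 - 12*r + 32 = (r - 8)*(r - 4)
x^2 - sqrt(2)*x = x*(x - sqrt(2))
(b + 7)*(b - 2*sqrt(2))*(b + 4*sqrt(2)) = b^3 + 2*sqrt(2)*b^2 + 7*b^2 - 16*b + 14*sqrt(2)*b - 112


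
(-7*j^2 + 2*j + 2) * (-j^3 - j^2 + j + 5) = 7*j^5 + 5*j^4 - 11*j^3 - 35*j^2 + 12*j + 10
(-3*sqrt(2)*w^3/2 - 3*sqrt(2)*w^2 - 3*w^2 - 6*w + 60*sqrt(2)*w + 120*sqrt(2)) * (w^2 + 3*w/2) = -3*sqrt(2)*w^5/2 - 21*sqrt(2)*w^4/4 - 3*w^4 - 21*w^3/2 + 111*sqrt(2)*w^3/2 - 9*w^2 + 210*sqrt(2)*w^2 + 180*sqrt(2)*w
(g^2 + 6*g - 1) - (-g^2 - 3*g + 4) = 2*g^2 + 9*g - 5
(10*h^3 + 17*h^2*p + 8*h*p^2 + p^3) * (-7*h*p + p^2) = -70*h^4*p - 109*h^3*p^2 - 39*h^2*p^3 + h*p^4 + p^5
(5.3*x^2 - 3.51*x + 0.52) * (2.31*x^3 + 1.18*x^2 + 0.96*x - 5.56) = 12.243*x^5 - 1.8541*x^4 + 2.1474*x^3 - 32.224*x^2 + 20.0148*x - 2.8912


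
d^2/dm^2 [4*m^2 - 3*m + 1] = 8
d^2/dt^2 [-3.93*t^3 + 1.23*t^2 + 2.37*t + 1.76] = 2.46 - 23.58*t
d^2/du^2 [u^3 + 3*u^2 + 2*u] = 6*u + 6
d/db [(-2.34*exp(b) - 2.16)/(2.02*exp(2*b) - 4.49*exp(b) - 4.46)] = (4.7268*exp(2*b) + 8.7264*exp(b) + 0.737999999999998)*exp(b)/(4.0804*exp(4*b) - 18.1396*exp(3*b) + 2.1417*exp(2*b) + 40.0508*exp(b) + 19.8916)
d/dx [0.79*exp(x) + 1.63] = 0.79*exp(x)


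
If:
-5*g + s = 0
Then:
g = s/5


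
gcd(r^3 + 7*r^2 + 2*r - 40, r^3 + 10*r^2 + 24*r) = r + 4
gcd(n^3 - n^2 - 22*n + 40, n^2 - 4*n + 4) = n - 2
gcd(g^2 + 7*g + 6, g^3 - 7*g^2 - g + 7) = g + 1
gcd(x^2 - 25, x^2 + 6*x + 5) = x + 5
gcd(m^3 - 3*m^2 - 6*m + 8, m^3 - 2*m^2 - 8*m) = m^2 - 2*m - 8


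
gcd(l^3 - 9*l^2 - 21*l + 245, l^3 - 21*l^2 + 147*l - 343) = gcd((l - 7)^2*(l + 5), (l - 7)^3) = l^2 - 14*l + 49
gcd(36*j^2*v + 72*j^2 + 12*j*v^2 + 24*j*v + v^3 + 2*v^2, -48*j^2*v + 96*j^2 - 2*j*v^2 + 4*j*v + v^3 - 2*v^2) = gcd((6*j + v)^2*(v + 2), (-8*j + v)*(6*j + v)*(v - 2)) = 6*j + v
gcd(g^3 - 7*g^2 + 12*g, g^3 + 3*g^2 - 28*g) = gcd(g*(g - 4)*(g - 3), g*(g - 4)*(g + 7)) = g^2 - 4*g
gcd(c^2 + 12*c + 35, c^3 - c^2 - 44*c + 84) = c + 7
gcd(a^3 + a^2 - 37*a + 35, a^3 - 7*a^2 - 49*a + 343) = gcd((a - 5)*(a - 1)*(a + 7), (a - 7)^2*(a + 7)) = a + 7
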